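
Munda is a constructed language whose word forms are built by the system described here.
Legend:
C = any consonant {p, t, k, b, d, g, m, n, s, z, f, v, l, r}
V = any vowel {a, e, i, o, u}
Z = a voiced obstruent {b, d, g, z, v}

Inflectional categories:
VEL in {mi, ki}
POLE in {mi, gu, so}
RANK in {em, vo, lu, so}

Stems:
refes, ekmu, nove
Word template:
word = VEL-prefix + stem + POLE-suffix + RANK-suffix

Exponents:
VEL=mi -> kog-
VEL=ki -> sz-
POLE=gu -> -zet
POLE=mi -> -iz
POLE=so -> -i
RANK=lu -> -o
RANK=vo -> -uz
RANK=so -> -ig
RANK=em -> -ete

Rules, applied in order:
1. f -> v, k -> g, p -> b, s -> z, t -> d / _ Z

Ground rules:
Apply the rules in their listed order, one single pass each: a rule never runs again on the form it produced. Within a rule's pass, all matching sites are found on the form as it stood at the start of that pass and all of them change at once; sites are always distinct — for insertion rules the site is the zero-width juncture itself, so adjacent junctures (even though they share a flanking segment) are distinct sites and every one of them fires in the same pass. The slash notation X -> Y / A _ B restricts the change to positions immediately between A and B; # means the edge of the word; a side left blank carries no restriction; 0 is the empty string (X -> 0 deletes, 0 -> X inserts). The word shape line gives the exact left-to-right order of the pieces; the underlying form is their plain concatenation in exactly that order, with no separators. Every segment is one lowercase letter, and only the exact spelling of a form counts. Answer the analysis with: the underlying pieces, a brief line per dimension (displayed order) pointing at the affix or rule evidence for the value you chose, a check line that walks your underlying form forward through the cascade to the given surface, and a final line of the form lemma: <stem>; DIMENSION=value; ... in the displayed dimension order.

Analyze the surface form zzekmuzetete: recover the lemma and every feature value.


underlying: sz-ekmu-zet-ete
VEL=ki - signalled by the affix sz-
POLE=gu - signalled by the affix -zet
RANK=em - signalled by the affix -ete
check: szekmuzetete -> zzekmuzetete
lemma: ekmu; VEL=ki; POLE=gu; RANK=em


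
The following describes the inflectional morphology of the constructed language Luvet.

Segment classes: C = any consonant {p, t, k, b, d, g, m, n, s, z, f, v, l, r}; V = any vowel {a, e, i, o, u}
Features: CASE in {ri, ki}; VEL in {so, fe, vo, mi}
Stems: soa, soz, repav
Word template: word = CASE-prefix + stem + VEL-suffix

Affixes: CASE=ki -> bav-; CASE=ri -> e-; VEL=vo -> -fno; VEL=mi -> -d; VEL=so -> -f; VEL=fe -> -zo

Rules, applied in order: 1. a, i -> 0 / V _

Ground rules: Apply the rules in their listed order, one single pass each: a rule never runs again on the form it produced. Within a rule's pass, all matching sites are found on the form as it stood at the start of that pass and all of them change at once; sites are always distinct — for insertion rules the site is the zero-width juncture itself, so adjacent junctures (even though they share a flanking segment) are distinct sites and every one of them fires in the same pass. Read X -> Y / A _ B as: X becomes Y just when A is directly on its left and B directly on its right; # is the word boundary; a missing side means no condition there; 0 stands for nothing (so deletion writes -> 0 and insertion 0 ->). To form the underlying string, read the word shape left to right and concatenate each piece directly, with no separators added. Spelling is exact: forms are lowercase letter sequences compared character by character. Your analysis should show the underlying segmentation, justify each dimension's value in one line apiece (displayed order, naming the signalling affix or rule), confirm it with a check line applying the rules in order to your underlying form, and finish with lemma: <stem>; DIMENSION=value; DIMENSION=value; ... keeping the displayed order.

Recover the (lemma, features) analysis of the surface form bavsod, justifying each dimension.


underlying: bav-soa-d
CASE=ki - signalled by the affix bav-
VEL=mi - signalled by the affix -d
check: bavsoad -> bavsod
lemma: soa; CASE=ki; VEL=mi


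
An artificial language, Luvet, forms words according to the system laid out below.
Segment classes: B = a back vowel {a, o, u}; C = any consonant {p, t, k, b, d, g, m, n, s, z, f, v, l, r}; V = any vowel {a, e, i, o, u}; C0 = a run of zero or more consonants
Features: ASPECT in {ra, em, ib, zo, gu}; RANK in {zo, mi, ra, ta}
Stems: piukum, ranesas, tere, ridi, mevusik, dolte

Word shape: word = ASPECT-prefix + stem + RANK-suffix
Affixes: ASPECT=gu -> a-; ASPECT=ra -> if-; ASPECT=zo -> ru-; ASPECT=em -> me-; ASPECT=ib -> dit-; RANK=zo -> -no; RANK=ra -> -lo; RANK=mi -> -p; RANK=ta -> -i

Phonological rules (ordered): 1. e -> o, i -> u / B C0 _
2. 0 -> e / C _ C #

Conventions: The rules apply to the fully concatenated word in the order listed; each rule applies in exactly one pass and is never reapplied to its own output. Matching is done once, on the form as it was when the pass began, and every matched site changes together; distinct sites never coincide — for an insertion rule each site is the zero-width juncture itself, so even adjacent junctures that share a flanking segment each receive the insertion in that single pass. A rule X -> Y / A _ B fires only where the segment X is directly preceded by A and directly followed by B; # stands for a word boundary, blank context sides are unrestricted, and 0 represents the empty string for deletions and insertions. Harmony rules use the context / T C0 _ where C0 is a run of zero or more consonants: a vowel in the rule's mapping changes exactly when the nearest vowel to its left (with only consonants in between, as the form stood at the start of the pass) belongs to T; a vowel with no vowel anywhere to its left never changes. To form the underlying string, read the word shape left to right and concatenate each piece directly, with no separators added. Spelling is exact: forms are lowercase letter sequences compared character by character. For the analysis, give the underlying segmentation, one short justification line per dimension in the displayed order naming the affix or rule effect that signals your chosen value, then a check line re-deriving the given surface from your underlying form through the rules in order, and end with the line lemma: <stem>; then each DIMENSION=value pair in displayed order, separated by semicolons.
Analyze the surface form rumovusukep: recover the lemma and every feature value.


underlying: ru-mevusik-p
ASPECT=zo - signalled by the affix ru-
RANK=mi - signalled by the affix -p
check: rumevusikp -> rumovusukp -> rumovusukep
lemma: mevusik; ASPECT=zo; RANK=mi


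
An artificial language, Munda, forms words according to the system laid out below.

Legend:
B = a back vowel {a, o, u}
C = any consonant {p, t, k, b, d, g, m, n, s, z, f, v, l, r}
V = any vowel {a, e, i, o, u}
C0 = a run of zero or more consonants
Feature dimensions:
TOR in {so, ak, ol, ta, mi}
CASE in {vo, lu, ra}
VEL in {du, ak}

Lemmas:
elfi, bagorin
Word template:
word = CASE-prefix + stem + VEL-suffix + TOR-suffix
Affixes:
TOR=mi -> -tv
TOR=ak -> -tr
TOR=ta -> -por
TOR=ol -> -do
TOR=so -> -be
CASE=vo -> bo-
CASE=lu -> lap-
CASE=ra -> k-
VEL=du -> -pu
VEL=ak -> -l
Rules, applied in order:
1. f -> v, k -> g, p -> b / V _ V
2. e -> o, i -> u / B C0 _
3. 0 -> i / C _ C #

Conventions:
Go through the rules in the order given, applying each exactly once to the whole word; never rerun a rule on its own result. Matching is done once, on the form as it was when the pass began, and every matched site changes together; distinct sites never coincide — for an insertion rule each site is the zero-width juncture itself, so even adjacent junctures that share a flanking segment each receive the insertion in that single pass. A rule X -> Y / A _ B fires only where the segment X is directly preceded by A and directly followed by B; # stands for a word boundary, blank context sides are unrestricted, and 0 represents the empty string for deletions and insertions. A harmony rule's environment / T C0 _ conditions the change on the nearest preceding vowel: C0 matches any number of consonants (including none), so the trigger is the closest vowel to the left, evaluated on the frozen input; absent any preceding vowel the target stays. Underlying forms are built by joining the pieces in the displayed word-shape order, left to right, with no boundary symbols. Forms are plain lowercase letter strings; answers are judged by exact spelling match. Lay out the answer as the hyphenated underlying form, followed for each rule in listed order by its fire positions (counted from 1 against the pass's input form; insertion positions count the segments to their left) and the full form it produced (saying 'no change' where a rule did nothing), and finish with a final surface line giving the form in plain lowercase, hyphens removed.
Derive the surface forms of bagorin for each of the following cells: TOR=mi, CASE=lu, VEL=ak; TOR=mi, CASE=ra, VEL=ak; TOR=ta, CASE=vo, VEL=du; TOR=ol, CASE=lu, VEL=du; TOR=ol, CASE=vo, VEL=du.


cell TOR=mi, CASE=lu, VEL=ak:
underlying: lap-bagorin-l-tv
1. f -> v, k -> g, p -> b / V _ V: no change
2. e -> o, i -> u / B C0 _: fires at position(s) 9: lapbagorunltv
3. 0 -> i / C _ C #: inserts after position(s) 12: lapbagorunltiv
surface: lapbagorunltiv

cell TOR=mi, CASE=ra, VEL=ak:
underlying: k-bagorin-l-tv
1. f -> v, k -> g, p -> b / V _ V: no change
2. e -> o, i -> u / B C0 _: fires at position(s) 7: kbagorunltv
3. 0 -> i / C _ C #: inserts after position(s) 10: kbagorunltiv
surface: kbagorunltiv

cell TOR=ta, CASE=vo, VEL=du:
underlying: bo-bagorin-pu-por
1. f -> v, k -> g, p -> b / V _ V: fires at position(s) 12: bobagorinpubor
2. e -> o, i -> u / B C0 _: fires at position(s) 8: bobagorunpubor
3. 0 -> i / C _ C #: no change
surface: bobagorunpubor

cell TOR=ol, CASE=lu, VEL=du:
underlying: lap-bagorin-pu-do
1. f -> v, k -> g, p -> b / V _ V: no change
2. e -> o, i -> u / B C0 _: fires at position(s) 9: lapbagorunpudo
3. 0 -> i / C _ C #: no change
surface: lapbagorunpudo

cell TOR=ol, CASE=vo, VEL=du:
underlying: bo-bagorin-pu-do
1. f -> v, k -> g, p -> b / V _ V: no change
2. e -> o, i -> u / B C0 _: fires at position(s) 8: bobagorunpudo
3. 0 -> i / C _ C #: no change
surface: bobagorunpudo


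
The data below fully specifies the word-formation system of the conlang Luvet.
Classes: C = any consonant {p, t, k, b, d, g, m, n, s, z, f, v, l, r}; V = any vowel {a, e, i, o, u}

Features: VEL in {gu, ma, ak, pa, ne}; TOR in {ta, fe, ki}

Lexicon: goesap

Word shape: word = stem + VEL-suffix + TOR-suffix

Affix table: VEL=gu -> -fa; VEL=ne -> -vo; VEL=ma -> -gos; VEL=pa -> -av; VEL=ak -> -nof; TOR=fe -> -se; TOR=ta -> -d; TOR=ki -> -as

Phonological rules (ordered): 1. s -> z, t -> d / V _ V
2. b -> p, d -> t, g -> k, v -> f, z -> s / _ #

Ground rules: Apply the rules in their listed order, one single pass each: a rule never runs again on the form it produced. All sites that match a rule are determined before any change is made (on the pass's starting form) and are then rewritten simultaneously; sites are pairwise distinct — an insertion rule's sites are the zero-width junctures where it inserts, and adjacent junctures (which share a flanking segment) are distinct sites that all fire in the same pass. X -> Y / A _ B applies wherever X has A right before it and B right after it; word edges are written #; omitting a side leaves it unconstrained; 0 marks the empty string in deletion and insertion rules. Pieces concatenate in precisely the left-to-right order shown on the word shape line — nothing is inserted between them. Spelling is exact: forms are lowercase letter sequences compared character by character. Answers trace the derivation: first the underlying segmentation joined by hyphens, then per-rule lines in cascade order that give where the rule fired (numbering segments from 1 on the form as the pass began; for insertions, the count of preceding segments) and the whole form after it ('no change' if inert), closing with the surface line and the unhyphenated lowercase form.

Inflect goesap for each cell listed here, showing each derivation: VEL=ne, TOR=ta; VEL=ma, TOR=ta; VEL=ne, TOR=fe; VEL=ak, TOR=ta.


cell VEL=ne, TOR=ta:
underlying: goesap-vo-d
1. s -> z, t -> d / V _ V: fires at position(s) 4: goezapvod
2. b -> p, d -> t, g -> k, v -> f, z -> s / _ #: fires at position(s) 9: goezapvot
surface: goezapvot

cell VEL=ma, TOR=ta:
underlying: goesap-gos-d
1. s -> z, t -> d / V _ V: fires at position(s) 4: goezapgosd
2. b -> p, d -> t, g -> k, v -> f, z -> s / _ #: fires at position(s) 10: goezapgost
surface: goezapgost

cell VEL=ne, TOR=fe:
underlying: goesap-vo-se
1. s -> z, t -> d / V _ V: fires at position(s) 4, 9: goezapvoze
2. b -> p, d -> t, g -> k, v -> f, z -> s / _ #: no change
surface: goezapvoze

cell VEL=ak, TOR=ta:
underlying: goesap-nof-d
1. s -> z, t -> d / V _ V: fires at position(s) 4: goezapnofd
2. b -> p, d -> t, g -> k, v -> f, z -> s / _ #: fires at position(s) 10: goezapnoft
surface: goezapnoft


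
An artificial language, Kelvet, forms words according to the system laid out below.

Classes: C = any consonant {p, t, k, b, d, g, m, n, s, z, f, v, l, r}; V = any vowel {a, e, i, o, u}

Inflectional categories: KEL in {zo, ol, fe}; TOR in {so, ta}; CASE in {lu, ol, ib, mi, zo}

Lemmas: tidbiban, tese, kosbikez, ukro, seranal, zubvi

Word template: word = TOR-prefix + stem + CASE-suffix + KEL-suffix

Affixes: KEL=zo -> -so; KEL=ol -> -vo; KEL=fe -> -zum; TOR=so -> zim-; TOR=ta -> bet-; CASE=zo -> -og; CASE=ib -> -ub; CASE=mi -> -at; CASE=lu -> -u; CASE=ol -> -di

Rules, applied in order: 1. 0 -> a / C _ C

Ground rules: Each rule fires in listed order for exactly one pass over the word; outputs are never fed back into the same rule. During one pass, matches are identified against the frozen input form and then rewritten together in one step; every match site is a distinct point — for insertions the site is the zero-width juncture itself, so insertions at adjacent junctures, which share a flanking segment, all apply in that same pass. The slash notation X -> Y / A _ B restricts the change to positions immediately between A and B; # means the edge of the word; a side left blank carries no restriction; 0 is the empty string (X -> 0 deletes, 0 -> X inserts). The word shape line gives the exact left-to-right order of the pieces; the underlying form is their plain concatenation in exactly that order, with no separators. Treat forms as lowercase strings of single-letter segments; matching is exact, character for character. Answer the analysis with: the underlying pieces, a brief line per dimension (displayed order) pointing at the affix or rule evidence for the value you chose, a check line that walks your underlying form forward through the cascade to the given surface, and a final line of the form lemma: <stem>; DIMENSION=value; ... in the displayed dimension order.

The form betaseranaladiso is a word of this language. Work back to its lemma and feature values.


underlying: bet-seranal-di-so
KEL=zo - signalled by the affix -so
TOR=ta - signalled by the affix bet-
CASE=ol - signalled by the affix -di
check: betseranaldiso -> betaseranaladiso
lemma: seranal; KEL=zo; TOR=ta; CASE=ol


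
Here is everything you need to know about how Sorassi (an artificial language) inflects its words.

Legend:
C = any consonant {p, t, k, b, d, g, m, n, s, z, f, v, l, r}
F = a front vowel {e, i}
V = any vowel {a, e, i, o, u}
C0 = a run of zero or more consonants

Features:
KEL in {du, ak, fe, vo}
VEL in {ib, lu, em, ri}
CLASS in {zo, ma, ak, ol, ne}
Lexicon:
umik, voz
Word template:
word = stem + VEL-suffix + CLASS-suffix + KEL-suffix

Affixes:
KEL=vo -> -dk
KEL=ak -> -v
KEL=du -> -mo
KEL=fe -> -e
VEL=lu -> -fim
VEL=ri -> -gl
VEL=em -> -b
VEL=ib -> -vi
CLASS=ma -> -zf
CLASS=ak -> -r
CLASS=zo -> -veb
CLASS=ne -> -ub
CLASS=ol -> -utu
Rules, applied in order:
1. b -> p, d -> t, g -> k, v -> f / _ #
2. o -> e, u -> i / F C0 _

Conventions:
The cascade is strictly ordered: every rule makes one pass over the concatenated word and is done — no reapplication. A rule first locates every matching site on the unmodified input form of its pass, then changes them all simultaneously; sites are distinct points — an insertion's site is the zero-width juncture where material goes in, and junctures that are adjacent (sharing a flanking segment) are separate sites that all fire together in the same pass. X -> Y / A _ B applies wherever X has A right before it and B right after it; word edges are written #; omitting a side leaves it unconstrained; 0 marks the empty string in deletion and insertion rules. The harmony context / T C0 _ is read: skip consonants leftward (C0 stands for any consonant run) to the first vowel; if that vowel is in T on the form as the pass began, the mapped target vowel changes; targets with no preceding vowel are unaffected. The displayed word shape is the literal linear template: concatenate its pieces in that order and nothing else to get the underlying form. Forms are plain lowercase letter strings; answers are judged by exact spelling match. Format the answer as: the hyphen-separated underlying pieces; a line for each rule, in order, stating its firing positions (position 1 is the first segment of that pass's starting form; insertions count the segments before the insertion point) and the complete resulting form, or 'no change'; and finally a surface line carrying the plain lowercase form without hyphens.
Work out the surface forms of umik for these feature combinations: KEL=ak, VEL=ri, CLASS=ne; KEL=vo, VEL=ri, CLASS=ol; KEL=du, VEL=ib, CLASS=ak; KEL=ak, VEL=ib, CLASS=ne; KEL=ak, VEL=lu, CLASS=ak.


cell KEL=ak, VEL=ri, CLASS=ne:
underlying: umik-gl-ub-v
1. b -> p, d -> t, g -> k, v -> f / _ #: fires at position(s) 9: umikglubf
2. o -> e, u -> i / F C0 _: fires at position(s) 7: umikglibf
surface: umikglibf

cell KEL=vo, VEL=ri, CLASS=ol:
underlying: umik-gl-utu-dk
1. b -> p, d -> t, g -> k, v -> f / _ #: no change
2. o -> e, u -> i / F C0 _: fires at position(s) 7: umikglitudk
surface: umikglitudk

cell KEL=du, VEL=ib, CLASS=ak:
underlying: umik-vi-r-mo
1. b -> p, d -> t, g -> k, v -> f / _ #: no change
2. o -> e, u -> i / F C0 _: fires at position(s) 9: umikvirme
surface: umikvirme

cell KEL=ak, VEL=ib, CLASS=ne:
underlying: umik-vi-ub-v
1. b -> p, d -> t, g -> k, v -> f / _ #: fires at position(s) 9: umikviubf
2. o -> e, u -> i / F C0 _: fires at position(s) 7: umikviibf
surface: umikviibf

cell KEL=ak, VEL=lu, CLASS=ak:
underlying: umik-fim-r-v
1. b -> p, d -> t, g -> k, v -> f / _ #: fires at position(s) 9: umikfimrf
2. o -> e, u -> i / F C0 _: no change
surface: umikfimrf


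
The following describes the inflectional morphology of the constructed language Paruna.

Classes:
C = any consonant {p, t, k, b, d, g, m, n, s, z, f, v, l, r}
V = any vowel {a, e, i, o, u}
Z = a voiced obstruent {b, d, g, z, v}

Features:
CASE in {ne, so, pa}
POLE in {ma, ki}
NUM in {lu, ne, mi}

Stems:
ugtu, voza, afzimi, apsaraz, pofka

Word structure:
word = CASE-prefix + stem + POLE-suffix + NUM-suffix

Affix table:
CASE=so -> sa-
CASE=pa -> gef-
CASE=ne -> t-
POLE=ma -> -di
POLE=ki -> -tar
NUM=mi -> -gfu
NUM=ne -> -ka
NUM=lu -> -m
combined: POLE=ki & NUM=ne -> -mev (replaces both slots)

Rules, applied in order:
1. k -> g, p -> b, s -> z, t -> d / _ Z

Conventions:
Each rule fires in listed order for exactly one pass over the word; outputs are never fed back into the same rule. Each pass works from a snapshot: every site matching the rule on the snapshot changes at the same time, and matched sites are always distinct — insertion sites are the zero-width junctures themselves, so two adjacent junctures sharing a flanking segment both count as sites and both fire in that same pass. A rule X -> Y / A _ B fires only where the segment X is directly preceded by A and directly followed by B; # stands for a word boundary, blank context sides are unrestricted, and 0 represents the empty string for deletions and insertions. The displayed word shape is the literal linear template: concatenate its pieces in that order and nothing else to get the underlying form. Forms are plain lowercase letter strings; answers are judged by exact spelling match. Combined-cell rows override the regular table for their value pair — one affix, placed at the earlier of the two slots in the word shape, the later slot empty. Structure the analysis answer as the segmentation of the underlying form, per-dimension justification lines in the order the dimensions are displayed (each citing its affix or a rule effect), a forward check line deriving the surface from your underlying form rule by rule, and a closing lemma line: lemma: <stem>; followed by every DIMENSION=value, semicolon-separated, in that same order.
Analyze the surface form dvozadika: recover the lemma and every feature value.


underlying: t-voza-di-ka
CASE=ne - signalled by the affix t-
POLE=ma - signalled by the affix -di
NUM=ne - signalled by the affix -ka
check: tvozadika -> dvozadika
lemma: voza; CASE=ne; POLE=ma; NUM=ne


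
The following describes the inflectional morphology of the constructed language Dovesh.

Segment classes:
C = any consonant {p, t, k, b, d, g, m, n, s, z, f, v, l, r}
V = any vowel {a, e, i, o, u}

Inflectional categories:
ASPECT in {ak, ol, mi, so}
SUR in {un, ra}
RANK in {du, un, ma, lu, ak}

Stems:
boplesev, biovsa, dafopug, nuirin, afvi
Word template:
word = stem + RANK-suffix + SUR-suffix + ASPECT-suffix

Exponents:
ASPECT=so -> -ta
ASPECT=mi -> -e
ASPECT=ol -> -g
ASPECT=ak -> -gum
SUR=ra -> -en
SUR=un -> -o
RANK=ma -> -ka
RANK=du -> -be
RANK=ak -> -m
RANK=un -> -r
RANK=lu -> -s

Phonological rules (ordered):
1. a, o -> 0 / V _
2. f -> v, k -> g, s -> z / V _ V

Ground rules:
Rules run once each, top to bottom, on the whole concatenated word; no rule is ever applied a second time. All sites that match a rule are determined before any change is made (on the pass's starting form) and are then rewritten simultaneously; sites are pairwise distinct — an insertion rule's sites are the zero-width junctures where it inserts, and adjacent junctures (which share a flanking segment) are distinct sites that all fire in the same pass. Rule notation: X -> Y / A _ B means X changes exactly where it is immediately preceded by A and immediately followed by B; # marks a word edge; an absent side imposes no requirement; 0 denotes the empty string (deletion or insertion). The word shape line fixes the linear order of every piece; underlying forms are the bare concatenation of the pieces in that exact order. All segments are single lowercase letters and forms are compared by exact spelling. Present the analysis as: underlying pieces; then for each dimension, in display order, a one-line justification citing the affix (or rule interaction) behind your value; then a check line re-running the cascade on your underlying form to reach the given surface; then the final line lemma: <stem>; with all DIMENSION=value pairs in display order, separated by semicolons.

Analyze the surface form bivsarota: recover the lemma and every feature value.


underlying: biovsa-r-o-ta
ASPECT=so - signalled by the affix -ta
SUR=un - signalled by the affix -o
RANK=un - signalled by the affix -r
check: biovsarota -> bivsarota -> bivsarota
lemma: biovsa; ASPECT=so; SUR=un; RANK=un


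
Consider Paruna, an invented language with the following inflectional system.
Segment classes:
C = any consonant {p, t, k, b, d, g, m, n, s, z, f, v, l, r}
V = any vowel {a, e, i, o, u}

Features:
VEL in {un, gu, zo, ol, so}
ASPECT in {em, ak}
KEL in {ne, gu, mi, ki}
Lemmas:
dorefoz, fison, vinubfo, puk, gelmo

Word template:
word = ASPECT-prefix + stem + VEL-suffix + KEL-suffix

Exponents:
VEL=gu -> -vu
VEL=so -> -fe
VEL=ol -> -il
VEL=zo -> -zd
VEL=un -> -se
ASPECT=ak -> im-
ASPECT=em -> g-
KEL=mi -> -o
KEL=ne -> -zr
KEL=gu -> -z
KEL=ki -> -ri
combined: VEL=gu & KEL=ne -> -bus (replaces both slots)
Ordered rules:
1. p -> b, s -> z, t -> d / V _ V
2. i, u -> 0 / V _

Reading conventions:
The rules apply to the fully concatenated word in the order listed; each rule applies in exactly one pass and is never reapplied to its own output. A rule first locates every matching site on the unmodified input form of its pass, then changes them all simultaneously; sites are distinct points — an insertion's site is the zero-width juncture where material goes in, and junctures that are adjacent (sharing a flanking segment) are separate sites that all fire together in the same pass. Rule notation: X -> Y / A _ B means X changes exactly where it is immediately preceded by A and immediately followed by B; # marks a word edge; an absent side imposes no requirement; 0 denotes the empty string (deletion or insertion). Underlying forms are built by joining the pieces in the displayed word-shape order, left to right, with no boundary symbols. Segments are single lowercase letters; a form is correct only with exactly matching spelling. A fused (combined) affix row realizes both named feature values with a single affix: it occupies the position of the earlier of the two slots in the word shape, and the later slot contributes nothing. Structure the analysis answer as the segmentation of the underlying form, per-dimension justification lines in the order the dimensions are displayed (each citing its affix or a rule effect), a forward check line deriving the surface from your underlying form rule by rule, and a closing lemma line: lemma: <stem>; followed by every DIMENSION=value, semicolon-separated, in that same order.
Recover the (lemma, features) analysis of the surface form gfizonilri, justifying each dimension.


underlying: g-fison-il-ri
VEL=ol - signalled by the affix -il
ASPECT=em - signalled by the affix g-
KEL=ki - signalled by the affix -ri
check: gfisonilri -> gfizonilri -> gfizonilri
lemma: fison; VEL=ol; ASPECT=em; KEL=ki


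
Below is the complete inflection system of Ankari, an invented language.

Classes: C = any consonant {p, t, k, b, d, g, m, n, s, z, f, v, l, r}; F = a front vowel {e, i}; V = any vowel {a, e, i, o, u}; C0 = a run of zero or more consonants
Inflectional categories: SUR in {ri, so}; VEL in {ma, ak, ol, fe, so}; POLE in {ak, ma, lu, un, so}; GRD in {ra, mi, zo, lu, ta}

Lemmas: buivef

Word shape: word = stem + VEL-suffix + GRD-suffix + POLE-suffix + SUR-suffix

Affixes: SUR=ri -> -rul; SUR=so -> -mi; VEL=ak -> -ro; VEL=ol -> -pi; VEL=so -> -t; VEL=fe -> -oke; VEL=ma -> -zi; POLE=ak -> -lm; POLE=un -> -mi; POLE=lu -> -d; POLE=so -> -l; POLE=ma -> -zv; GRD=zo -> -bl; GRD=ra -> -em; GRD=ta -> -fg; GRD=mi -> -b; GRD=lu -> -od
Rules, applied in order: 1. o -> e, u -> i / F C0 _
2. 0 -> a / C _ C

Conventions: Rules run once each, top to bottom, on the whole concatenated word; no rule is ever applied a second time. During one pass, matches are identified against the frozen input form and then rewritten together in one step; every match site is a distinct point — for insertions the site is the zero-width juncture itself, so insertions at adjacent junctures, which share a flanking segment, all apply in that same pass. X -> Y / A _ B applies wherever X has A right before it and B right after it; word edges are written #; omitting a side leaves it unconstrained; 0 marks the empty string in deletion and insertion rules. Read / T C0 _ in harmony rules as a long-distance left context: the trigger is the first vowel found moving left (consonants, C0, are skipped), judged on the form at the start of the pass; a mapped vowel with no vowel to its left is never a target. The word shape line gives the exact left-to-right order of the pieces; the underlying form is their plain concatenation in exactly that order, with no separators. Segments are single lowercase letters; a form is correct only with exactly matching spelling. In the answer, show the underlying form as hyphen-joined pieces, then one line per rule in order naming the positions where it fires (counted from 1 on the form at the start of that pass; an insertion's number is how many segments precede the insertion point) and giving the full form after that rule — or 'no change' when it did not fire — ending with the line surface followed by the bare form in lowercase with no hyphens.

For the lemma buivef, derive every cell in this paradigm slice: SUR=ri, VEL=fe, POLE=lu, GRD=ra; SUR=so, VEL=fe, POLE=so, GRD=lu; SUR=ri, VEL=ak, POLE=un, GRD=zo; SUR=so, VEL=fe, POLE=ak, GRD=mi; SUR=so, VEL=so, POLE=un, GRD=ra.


cell SUR=ri, VEL=fe, POLE=lu, GRD=ra:
underlying: buivef-oke-em-d-rul
1. o -> e, u -> i / F C0 _: fires at position(s) 7, 14: buivefekeemdril
2. 0 -> a / C _ C: inserts after position(s) 11, 12: buivefekeemadaril
surface: buivefekeemadaril

cell SUR=so, VEL=fe, POLE=so, GRD=lu:
underlying: buivef-oke-od-l-mi
1. o -> e, u -> i / F C0 _: fires at position(s) 7, 10: buivefekeedlmi
2. 0 -> a / C _ C: inserts after position(s) 11, 12: buivefekeedalami
surface: buivefekeedalami

cell SUR=ri, VEL=ak, POLE=un, GRD=zo:
underlying: buivef-ro-bl-mi-rul
1. o -> e, u -> i / F C0 _: fires at position(s) 8, 14: buivefreblmiril
2. 0 -> a / C _ C: inserts after position(s) 6, 9, 10: buivefarebalamiril
surface: buivefarebalamiril

cell SUR=so, VEL=fe, POLE=ak, GRD=mi:
underlying: buivef-oke-b-lm-mi
1. o -> e, u -> i / F C0 _: fires at position(s) 7: buivefekeblmmi
2. 0 -> a / C _ C: inserts after position(s) 10, 11, 12: buivefekebalamami
surface: buivefekebalamami

cell SUR=so, VEL=so, POLE=un, GRD=ra:
underlying: buivef-t-em-mi-mi
1. o -> e, u -> i / F C0 _: no change
2. 0 -> a / C _ C: inserts after position(s) 6, 9: buivefatemamimi
surface: buivefatemamimi


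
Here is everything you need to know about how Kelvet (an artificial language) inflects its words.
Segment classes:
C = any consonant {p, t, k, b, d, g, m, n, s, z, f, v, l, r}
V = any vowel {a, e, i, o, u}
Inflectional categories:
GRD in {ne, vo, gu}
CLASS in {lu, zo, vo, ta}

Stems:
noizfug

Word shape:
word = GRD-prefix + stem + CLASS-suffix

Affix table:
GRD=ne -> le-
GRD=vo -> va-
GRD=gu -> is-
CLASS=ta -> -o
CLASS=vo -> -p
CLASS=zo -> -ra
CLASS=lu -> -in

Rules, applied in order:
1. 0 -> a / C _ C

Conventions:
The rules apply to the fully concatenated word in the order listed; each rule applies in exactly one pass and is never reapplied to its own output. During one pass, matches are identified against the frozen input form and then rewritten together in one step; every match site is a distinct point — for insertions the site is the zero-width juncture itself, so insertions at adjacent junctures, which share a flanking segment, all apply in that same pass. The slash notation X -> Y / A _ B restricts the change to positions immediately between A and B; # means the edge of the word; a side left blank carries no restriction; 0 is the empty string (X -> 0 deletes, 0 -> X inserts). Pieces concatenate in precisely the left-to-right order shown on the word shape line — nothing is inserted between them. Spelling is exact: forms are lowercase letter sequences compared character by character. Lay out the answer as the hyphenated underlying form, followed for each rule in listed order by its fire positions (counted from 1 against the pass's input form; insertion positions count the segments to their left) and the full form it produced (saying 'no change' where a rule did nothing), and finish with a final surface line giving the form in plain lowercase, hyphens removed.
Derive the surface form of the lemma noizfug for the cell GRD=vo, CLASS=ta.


underlying: va-noizfug-o
1. 0 -> a / C _ C: inserts after position(s) 6: vanoizafugo
surface: vanoizafugo


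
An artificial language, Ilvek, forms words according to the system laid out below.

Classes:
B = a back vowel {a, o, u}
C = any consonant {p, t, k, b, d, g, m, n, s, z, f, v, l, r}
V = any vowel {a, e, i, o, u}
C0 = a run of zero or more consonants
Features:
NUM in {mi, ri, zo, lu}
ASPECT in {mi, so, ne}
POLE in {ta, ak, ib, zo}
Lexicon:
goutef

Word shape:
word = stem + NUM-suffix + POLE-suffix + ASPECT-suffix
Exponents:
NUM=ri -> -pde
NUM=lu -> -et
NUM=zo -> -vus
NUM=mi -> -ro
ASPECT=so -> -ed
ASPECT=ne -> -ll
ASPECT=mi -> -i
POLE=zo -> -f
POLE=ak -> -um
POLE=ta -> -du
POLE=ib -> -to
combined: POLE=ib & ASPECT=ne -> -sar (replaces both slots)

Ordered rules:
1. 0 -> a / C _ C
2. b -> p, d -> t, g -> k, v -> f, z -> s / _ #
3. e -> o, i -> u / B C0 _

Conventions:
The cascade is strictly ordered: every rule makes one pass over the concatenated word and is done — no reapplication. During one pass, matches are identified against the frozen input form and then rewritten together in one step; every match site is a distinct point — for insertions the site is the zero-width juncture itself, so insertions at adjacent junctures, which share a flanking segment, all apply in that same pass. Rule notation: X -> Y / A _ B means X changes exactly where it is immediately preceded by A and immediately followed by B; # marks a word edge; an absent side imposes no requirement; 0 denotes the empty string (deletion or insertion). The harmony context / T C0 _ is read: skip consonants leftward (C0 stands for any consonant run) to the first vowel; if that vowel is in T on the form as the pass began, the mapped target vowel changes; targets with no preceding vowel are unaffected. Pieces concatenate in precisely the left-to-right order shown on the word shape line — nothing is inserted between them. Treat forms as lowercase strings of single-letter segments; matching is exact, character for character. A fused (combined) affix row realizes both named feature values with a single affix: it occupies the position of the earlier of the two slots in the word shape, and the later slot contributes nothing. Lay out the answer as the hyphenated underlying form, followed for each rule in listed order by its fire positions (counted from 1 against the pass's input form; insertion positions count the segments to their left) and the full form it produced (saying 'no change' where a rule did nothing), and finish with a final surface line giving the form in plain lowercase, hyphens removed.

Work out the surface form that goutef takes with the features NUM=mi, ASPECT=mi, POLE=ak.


underlying: goutef-ro-um-i
1. 0 -> a / C _ C: inserts after position(s) 6: goutefaroumi
2. b -> p, d -> t, g -> k, v -> f, z -> s / _ #: no change
3. e -> o, i -> u / B C0 _: fires at position(s) 5, 12: goutofaroumu
surface: goutofaroumu


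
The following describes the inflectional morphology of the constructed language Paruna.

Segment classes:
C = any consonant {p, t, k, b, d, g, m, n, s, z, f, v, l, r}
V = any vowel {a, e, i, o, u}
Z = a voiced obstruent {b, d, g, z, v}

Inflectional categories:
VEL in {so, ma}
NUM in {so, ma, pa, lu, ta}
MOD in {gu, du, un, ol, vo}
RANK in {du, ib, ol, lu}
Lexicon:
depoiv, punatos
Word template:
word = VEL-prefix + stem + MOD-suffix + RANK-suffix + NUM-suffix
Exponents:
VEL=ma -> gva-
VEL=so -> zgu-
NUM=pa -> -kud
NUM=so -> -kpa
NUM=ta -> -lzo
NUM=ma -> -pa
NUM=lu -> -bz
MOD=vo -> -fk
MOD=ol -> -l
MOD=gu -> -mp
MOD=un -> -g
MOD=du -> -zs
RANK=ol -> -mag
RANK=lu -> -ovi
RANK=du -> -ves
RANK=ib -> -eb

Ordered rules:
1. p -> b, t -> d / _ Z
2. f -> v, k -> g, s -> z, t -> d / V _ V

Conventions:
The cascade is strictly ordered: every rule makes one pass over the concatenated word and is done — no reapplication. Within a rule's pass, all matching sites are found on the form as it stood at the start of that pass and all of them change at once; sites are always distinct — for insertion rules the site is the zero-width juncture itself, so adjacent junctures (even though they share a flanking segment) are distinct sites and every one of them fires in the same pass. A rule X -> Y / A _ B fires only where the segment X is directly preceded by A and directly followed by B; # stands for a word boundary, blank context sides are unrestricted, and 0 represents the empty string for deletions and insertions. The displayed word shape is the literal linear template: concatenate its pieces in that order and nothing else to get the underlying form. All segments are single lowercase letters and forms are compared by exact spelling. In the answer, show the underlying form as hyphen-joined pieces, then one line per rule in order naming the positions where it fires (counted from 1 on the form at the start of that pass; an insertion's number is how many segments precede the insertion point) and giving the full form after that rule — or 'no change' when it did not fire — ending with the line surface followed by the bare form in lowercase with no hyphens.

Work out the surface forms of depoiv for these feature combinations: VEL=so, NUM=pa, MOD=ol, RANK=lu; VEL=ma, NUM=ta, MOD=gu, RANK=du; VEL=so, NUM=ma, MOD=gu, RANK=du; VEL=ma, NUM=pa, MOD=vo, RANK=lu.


cell VEL=so, NUM=pa, MOD=ol, RANK=lu:
underlying: zgu-depoiv-l-ovi-kud
1. p -> b, t -> d / _ Z: no change
2. f -> v, k -> g, s -> z, t -> d / V _ V: fires at position(s) 14: zgudepoivlovigud
surface: zgudepoivlovigud

cell VEL=ma, NUM=ta, MOD=gu, RANK=du:
underlying: gva-depoiv-mp-ves-lzo
1. p -> b, t -> d / _ Z: fires at position(s) 11: gvadepoivmbveslzo
2. f -> v, k -> g, s -> z, t -> d / V _ V: no change
surface: gvadepoivmbveslzo

cell VEL=so, NUM=ma, MOD=gu, RANK=du:
underlying: zgu-depoiv-mp-ves-pa
1. p -> b, t -> d / _ Z: fires at position(s) 11: zgudepoivmbvespa
2. f -> v, k -> g, s -> z, t -> d / V _ V: no change
surface: zgudepoivmbvespa

cell VEL=ma, NUM=pa, MOD=vo, RANK=lu:
underlying: gva-depoiv-fk-ovi-kud
1. p -> b, t -> d / _ Z: no change
2. f -> v, k -> g, s -> z, t -> d / V _ V: fires at position(s) 15: gvadepoivfkovigud
surface: gvadepoivfkovigud


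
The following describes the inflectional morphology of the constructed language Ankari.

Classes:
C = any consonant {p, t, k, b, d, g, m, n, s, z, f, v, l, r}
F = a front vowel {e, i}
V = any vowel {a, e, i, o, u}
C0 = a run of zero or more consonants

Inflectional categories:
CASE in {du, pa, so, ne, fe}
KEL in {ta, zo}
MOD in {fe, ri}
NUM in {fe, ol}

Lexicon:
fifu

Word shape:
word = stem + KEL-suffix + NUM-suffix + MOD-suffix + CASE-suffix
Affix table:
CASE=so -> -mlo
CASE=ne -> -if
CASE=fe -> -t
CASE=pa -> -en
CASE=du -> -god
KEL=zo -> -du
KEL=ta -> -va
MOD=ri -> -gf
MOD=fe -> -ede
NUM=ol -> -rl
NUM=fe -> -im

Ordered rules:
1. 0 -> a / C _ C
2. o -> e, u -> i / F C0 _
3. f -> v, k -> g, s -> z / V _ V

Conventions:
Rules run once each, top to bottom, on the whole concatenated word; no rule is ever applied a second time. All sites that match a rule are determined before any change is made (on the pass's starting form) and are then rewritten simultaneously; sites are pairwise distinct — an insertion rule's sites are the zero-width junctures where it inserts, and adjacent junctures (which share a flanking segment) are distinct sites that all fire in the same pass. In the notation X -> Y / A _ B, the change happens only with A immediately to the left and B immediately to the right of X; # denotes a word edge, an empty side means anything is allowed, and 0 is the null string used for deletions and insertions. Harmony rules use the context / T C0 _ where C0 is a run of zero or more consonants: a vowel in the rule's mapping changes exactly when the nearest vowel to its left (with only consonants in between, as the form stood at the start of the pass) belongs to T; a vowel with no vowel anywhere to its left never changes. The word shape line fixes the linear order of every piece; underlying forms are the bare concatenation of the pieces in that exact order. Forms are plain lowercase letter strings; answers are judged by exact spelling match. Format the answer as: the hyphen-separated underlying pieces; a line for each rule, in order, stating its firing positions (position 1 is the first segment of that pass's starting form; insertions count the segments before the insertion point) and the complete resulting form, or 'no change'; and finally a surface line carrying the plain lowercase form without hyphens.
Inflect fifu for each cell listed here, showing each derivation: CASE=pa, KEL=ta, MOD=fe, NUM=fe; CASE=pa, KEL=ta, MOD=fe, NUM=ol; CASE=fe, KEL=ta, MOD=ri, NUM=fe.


cell CASE=pa, KEL=ta, MOD=fe, NUM=fe:
underlying: fifu-va-im-ede-en
1. 0 -> a / C _ C: no change
2. o -> e, u -> i / F C0 _: fires at position(s) 4: fifivaimedeen
3. f -> v, k -> g, s -> z / V _ V: fires at position(s) 3: fivivaimedeen
surface: fivivaimedeen

cell CASE=pa, KEL=ta, MOD=fe, NUM=ol:
underlying: fifu-va-rl-ede-en
1. 0 -> a / C _ C: inserts after position(s) 7: fifuvaraledeen
2. o -> e, u -> i / F C0 _: fires at position(s) 4: fifivaraledeen
3. f -> v, k -> g, s -> z / V _ V: fires at position(s) 3: fivivaraledeen
surface: fivivaraledeen

cell CASE=fe, KEL=ta, MOD=ri, NUM=fe:
underlying: fifu-va-im-gf-t
1. 0 -> a / C _ C: inserts after position(s) 8, 9, 10: fifuvaimagafat
2. o -> e, u -> i / F C0 _: fires at position(s) 4: fifivaimagafat
3. f -> v, k -> g, s -> z / V _ V: fires at position(s) 3, 12: fivivaimagavat
surface: fivivaimagavat
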